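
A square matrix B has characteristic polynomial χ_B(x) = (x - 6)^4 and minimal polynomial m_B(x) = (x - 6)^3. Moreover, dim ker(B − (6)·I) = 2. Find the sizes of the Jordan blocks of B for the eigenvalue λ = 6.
Block sizes for λ = 6: [3, 1]

Step 1 — from the characteristic polynomial, algebraic multiplicity of λ = 6 is 4. From dim ker(B − (6)·I) = 2, there are exactly 2 Jordan blocks for λ = 6.
Step 2 — from the minimal polynomial, the factor (x − 6)^3 tells us the largest block for λ = 6 has size 3.
Step 3 — with total size 4, 2 blocks, and largest block 3, the block sizes (in nonincreasing order) are [3, 1].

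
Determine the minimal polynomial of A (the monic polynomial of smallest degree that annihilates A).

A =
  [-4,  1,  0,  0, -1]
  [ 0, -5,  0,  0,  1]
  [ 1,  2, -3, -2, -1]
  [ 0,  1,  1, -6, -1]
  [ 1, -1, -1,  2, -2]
x^3 + 12*x^2 + 48*x + 64

The characteristic polynomial is χ_A(x) = (x + 4)^5, so the eigenvalues are known. The minimal polynomial is
  m_A(x) = Π_λ (x − λ)^{k_λ}
where k_λ is the size of the *largest* Jordan block for λ (equivalently, the smallest k with (A − λI)^k v = 0 for every generalised eigenvector v of λ).

  λ = -4: largest Jordan block has size 3, contributing (x + 4)^3

So m_A(x) = (x + 4)^3 = x^3 + 12*x^2 + 48*x + 64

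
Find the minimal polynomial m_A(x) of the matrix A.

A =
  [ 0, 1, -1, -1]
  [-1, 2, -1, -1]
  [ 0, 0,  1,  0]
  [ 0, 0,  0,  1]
x^2 - 2*x + 1

The characteristic polynomial is χ_A(x) = (x - 1)^4, so the eigenvalues are known. The minimal polynomial is
  m_A(x) = Π_λ (x − λ)^{k_λ}
where k_λ is the size of the *largest* Jordan block for λ (equivalently, the smallest k with (A − λI)^k v = 0 for every generalised eigenvector v of λ).

  λ = 1: largest Jordan block has size 2, contributing (x − 1)^2

So m_A(x) = (x - 1)^2 = x^2 - 2*x + 1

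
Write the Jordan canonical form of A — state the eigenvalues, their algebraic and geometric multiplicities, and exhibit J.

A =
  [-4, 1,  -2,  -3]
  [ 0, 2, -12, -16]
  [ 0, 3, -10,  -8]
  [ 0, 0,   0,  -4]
J_2(-4) ⊕ J_2(-4)

The characteristic polynomial is
  det(x·I − A) = x^4 + 16*x^3 + 96*x^2 + 256*x + 256 = (x + 4)^4

Eigenvalues and multiplicities (the geometric multiplicity of λ is n − rank(A − λI), which equals the number of Jordan blocks for λ):
  λ = -4: algebraic multiplicity = 4, geometric multiplicity = 2

Determining the block sizes for each eigenvalue:
  λ = -4: with am = 4 and gm = 2, the partition is not yet determined (e.g. several partitions of 4 into 2 parts exist). Let N = A − (-4)·I. Computing rank(N^1) = 2, rank(N^2) = 0; the number of blocks of size ≥ j is rank(N^{j−1}) − rank(N^j), giving [2, 2]. So we have 2 block(s) of size 2 → block sizes [2, 2]

Assembling the blocks gives a Jordan form
J =
  [-4,  1,  0,  0]
  [ 0, -4,  0,  0]
  [ 0,  0, -4,  1]
  [ 0,  0,  0, -4]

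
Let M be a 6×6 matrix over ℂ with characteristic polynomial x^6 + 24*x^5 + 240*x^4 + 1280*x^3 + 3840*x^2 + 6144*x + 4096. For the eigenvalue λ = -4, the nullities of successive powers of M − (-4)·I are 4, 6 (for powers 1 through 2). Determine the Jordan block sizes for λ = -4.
Block sizes for λ = -4: [2, 2, 1, 1]

From the dimensions of kernels of powers, the number of Jordan blocks of size at least j is d_j − d_{j−1} where d_j = dim ker(N^j) (with d_0 = 0). Computing the differences gives [4, 2].
The number of blocks of size exactly k is (#blocks of size ≥ k) − (#blocks of size ≥ k + 1), so the partition is: 2 block(s) of size 1, 2 block(s) of size 2.
In nonincreasing order the block sizes are [2, 2, 1, 1].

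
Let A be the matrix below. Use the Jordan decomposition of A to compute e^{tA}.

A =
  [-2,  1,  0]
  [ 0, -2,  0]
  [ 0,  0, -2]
e^{tA} =
  [exp(-2*t), t*exp(-2*t), 0]
  [0, exp(-2*t), 0]
  [0, 0, exp(-2*t)]

Strategy: write A = P · J · P⁻¹ where J is a Jordan canonical form, so e^{tA} = P · e^{tJ} · P⁻¹, and e^{tJ} can be computed block-by-block.

A has Jordan form
J =
  [-2,  1,  0]
  [ 0, -2,  0]
  [ 0,  0, -2]
(up to reordering of blocks).

Per-block formulas:
  For a 1×1 block at λ = -2: exp(t · [-2]) = [e^(-2t)].
  For a 2×2 Jordan block J_2(-2): exp(t · J_2(-2)) = e^(-2t)·(I + t·N), where N is the 2×2 nilpotent shift.

After assembling e^{tJ} and conjugating by P, we get:

e^{tA} =
  [exp(-2*t), t*exp(-2*t), 0]
  [0, exp(-2*t), 0]
  [0, 0, exp(-2*t)]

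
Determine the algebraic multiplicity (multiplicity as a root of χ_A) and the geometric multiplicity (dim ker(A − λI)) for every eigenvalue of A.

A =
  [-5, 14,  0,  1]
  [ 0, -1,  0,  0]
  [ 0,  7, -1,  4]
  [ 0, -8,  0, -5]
λ = -5: alg = 2, geom = 1; λ = -1: alg = 2, geom = 1

Step 1 — factor the characteristic polynomial to read off the algebraic multiplicities:
  χ_A(x) = (x + 1)^2*(x + 5)^2

Step 2 — compute geometric multiplicities via the rank-nullity identity g(λ) = n − rank(A − λI):
  rank(A − (-5)·I) = 3, so dim ker(A − (-5)·I) = n − 3 = 1
  rank(A − (-1)·I) = 3, so dim ker(A − (-1)·I) = n − 3 = 1

Summary:
  λ = -5: algebraic multiplicity = 2, geometric multiplicity = 1
  λ = -1: algebraic multiplicity = 2, geometric multiplicity = 1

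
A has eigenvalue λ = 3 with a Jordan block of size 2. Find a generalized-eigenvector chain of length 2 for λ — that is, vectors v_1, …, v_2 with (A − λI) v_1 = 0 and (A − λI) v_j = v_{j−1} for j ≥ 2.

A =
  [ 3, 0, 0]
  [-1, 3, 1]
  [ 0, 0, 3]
A Jordan chain for λ = 3 of length 2:
v_1 = (0, -1, 0)ᵀ
v_2 = (1, 0, 0)ᵀ

Let N = A − (3)·I. We want v_2 with N^2 v_2 = 0 but N^1 v_2 ≠ 0; then v_{j-1} := N · v_j for j = 2, …, 2.

Pick v_2 = (1, 0, 0)ᵀ.
Then v_1 = N · v_2 = (0, -1, 0)ᵀ.

Sanity check: (A − (3)·I) v_1 = (0, 0, 0)ᵀ = 0. ✓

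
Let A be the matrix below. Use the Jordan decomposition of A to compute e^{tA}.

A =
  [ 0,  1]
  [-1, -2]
e^{tA} =
  [t*exp(-t) + exp(-t), t*exp(-t)]
  [-t*exp(-t), -t*exp(-t) + exp(-t)]

Strategy: write A = P · J · P⁻¹ where J is a Jordan canonical form, so e^{tA} = P · e^{tJ} · P⁻¹, and e^{tJ} can be computed block-by-block.

A has Jordan form
J =
  [-1,  1]
  [ 0, -1]
(up to reordering of blocks).

Per-block formulas:
  For a 2×2 Jordan block J_2(-1): exp(t · J_2(-1)) = e^(-1t)·(I + t·N), where N is the 2×2 nilpotent shift.

After assembling e^{tJ} and conjugating by P, we get:

e^{tA} =
  [t*exp(-t) + exp(-t), t*exp(-t)]
  [-t*exp(-t), -t*exp(-t) + exp(-t)]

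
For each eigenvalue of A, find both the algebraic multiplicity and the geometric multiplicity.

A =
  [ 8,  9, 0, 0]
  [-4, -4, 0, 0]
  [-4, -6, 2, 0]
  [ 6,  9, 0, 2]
λ = 2: alg = 4, geom = 3

Step 1 — factor the characteristic polynomial to read off the algebraic multiplicities:
  χ_A(x) = (x - 2)^4

Step 2 — compute geometric multiplicities via the rank-nullity identity g(λ) = n − rank(A − λI):
  rank(A − (2)·I) = 1, so dim ker(A − (2)·I) = n − 1 = 3

Summary:
  λ = 2: algebraic multiplicity = 4, geometric multiplicity = 3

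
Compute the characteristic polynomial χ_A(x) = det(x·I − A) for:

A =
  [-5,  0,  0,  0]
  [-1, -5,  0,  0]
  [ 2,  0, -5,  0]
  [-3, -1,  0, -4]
x^4 + 19*x^3 + 135*x^2 + 425*x + 500

Expanding det(x·I − A) (e.g. by cofactor expansion or by noting that A is similar to its Jordan form J, which has the same characteristic polynomial as A) gives
  χ_A(x) = x^4 + 19*x^3 + 135*x^2 + 425*x + 500
which factors as (x + 4)*(x + 5)^3. The eigenvalues (with algebraic multiplicities) are λ = -5 with multiplicity 3, λ = -4 with multiplicity 1.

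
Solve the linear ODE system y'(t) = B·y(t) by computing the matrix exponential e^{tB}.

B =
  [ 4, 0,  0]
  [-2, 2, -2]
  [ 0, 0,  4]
e^{tB} =
  [exp(4*t), 0, 0]
  [-exp(4*t) + exp(2*t), exp(2*t), -exp(4*t) + exp(2*t)]
  [0, 0, exp(4*t)]

Strategy: write B = P · J · P⁻¹ where J is a Jordan canonical form, so e^{tB} = P · e^{tJ} · P⁻¹, and e^{tJ} can be computed block-by-block.

B has Jordan form
J =
  [2, 0, 0]
  [0, 4, 0]
  [0, 0, 4]
(up to reordering of blocks).

Per-block formulas:
  For a 1×1 block at λ = 2: exp(t · [2]) = [e^(2t)].
  For a 1×1 block at λ = 4: exp(t · [4]) = [e^(4t)].

After assembling e^{tJ} and conjugating by P, we get:

e^{tB} =
  [exp(4*t), 0, 0]
  [-exp(4*t) + exp(2*t), exp(2*t), -exp(4*t) + exp(2*t)]
  [0, 0, exp(4*t)]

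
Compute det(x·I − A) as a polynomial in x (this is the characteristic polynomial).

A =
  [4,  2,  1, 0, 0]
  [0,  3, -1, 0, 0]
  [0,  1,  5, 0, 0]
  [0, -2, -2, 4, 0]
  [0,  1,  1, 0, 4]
x^5 - 20*x^4 + 160*x^3 - 640*x^2 + 1280*x - 1024

Expanding det(x·I − A) (e.g. by cofactor expansion or by noting that A is similar to its Jordan form J, which has the same characteristic polynomial as A) gives
  χ_A(x) = x^5 - 20*x^4 + 160*x^3 - 640*x^2 + 1280*x - 1024
which factors as (x - 4)^5. The eigenvalues (with algebraic multiplicities) are λ = 4 with multiplicity 5.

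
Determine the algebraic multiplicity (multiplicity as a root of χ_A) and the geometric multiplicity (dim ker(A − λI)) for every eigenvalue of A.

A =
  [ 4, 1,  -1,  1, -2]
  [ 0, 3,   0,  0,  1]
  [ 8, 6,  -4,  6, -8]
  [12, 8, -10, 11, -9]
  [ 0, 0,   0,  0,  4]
λ = 3: alg = 2, geom = 2; λ = 4: alg = 3, geom = 2

Step 1 — factor the characteristic polynomial to read off the algebraic multiplicities:
  χ_A(x) = (x - 4)^3*(x - 3)^2

Step 2 — compute geometric multiplicities via the rank-nullity identity g(λ) = n − rank(A − λI):
  rank(A − (3)·I) = 3, so dim ker(A − (3)·I) = n − 3 = 2
  rank(A − (4)·I) = 3, so dim ker(A − (4)·I) = n − 3 = 2

Summary:
  λ = 3: algebraic multiplicity = 2, geometric multiplicity = 2
  λ = 4: algebraic multiplicity = 3, geometric multiplicity = 2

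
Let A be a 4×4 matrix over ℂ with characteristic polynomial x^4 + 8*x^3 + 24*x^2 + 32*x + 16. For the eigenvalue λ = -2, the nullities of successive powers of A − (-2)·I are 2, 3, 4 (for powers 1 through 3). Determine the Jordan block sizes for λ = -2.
Block sizes for λ = -2: [3, 1]

From the dimensions of kernels of powers, the number of Jordan blocks of size at least j is d_j − d_{j−1} where d_j = dim ker(N^j) (with d_0 = 0). Computing the differences gives [2, 1, 1].
The number of blocks of size exactly k is (#blocks of size ≥ k) − (#blocks of size ≥ k + 1), so the partition is: 1 block(s) of size 1, 1 block(s) of size 3.
In nonincreasing order the block sizes are [3, 1].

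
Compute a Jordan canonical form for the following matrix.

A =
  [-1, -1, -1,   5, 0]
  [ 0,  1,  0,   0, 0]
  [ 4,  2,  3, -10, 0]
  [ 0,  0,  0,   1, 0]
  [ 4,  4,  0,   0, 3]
J_2(1) ⊕ J_1(1) ⊕ J_1(1) ⊕ J_1(3)

The characteristic polynomial is
  det(x·I − A) = x^5 - 7*x^4 + 18*x^3 - 22*x^2 + 13*x - 3 = (x - 3)*(x - 1)^4

Eigenvalues and multiplicities (the geometric multiplicity of λ is n − rank(A − λI), which equals the number of Jordan blocks for λ):
  λ = 1: algebraic multiplicity = 4, geometric multiplicity = 3
  λ = 3: algebraic multiplicity = 1, geometric multiplicity = 1

Determining the block sizes for each eigenvalue:
  λ = 1: 3 blocks summing to 4 forces exactly one block of size 2 and the rest size 1 → block sizes [2, 1, 1]
  λ = 3: one block (gm = 1), so the single block has size am = 1 → block sizes [1]

Assembling the blocks gives a Jordan form
J =
  [1, 1, 0, 0, 0]
  [0, 1, 0, 0, 0]
  [0, 0, 1, 0, 0]
  [0, 0, 0, 1, 0]
  [0, 0, 0, 0, 3]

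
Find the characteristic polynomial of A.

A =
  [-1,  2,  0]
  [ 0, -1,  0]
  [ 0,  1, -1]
x^3 + 3*x^2 + 3*x + 1

Expanding det(x·I − A) (e.g. by cofactor expansion or by noting that A is similar to its Jordan form J, which has the same characteristic polynomial as A) gives
  χ_A(x) = x^3 + 3*x^2 + 3*x + 1
which factors as (x + 1)^3. The eigenvalues (with algebraic multiplicities) are λ = -1 with multiplicity 3.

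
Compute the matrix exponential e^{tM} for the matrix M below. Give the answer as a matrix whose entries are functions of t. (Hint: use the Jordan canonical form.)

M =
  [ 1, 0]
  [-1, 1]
e^{tM} =
  [exp(t), 0]
  [-t*exp(t), exp(t)]

Strategy: write M = P · J · P⁻¹ where J is a Jordan canonical form, so e^{tM} = P · e^{tJ} · P⁻¹, and e^{tJ} can be computed block-by-block.

M has Jordan form
J =
  [1, 1]
  [0, 1]
(up to reordering of blocks).

Per-block formulas:
  For a 2×2 Jordan block J_2(1): exp(t · J_2(1)) = e^(1t)·(I + t·N), where N is the 2×2 nilpotent shift.

After assembling e^{tJ} and conjugating by P, we get:

e^{tM} =
  [exp(t), 0]
  [-t*exp(t), exp(t)]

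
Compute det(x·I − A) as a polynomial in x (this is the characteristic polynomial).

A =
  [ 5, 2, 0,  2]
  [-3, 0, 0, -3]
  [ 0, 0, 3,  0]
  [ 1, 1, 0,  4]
x^4 - 12*x^3 + 54*x^2 - 108*x + 81

Expanding det(x·I − A) (e.g. by cofactor expansion or by noting that A is similar to its Jordan form J, which has the same characteristic polynomial as A) gives
  χ_A(x) = x^4 - 12*x^3 + 54*x^2 - 108*x + 81
which factors as (x - 3)^4. The eigenvalues (with algebraic multiplicities) are λ = 3 with multiplicity 4.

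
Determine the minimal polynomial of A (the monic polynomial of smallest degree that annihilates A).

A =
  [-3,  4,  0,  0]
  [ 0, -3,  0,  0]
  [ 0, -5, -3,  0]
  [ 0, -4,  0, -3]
x^2 + 6*x + 9

The characteristic polynomial is χ_A(x) = (x + 3)^4, so the eigenvalues are known. The minimal polynomial is
  m_A(x) = Π_λ (x − λ)^{k_λ}
where k_λ is the size of the *largest* Jordan block for λ (equivalently, the smallest k with (A − λI)^k v = 0 for every generalised eigenvector v of λ).

  λ = -3: largest Jordan block has size 2, contributing (x + 3)^2

So m_A(x) = (x + 3)^2 = x^2 + 6*x + 9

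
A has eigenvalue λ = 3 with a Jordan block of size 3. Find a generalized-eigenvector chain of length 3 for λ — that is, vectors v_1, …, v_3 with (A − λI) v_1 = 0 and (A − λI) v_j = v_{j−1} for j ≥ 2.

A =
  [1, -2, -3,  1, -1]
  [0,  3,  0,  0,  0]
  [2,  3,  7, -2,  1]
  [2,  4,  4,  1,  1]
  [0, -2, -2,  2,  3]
A Jordan chain for λ = 3 of length 3:
v_1 = (1, 0, -2, -2, 2)ᵀ
v_2 = (-2, 0, 3, 4, -2)ᵀ
v_3 = (0, 1, 0, 0, 0)ᵀ

Let N = A − (3)·I. We want v_3 with N^3 v_3 = 0 but N^2 v_3 ≠ 0; then v_{j-1} := N · v_j for j = 3, …, 2.

Pick v_3 = (0, 1, 0, 0, 0)ᵀ.
Then v_2 = N · v_3 = (-2, 0, 3, 4, -2)ᵀ.
Then v_1 = N · v_2 = (1, 0, -2, -2, 2)ᵀ.

Sanity check: (A − (3)·I) v_1 = (0, 0, 0, 0, 0)ᵀ = 0. ✓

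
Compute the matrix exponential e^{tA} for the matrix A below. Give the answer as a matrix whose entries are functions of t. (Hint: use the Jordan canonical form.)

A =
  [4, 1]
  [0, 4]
e^{tA} =
  [exp(4*t), t*exp(4*t)]
  [0, exp(4*t)]

Strategy: write A = P · J · P⁻¹ where J is a Jordan canonical form, so e^{tA} = P · e^{tJ} · P⁻¹, and e^{tJ} can be computed block-by-block.

A has Jordan form
J =
  [4, 1]
  [0, 4]
(up to reordering of blocks).

Per-block formulas:
  For a 2×2 Jordan block J_2(4): exp(t · J_2(4)) = e^(4t)·(I + t·N), where N is the 2×2 nilpotent shift.

After assembling e^{tJ} and conjugating by P, we get:

e^{tA} =
  [exp(4*t), t*exp(4*t)]
  [0, exp(4*t)]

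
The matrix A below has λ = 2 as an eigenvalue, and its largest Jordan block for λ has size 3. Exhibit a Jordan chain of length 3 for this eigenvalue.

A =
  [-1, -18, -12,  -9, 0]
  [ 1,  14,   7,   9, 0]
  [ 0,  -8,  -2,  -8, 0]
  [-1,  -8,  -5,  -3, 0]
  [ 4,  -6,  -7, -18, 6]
A Jordan chain for λ = 2 of length 3:
v_1 = (-6, 2, 0, -2, 0)ᵀ
v_2 = (12, -10, 8, 6, 14)ᵀ
v_3 = (2, -1, 0, 0, 0)ᵀ

Let N = A − (2)·I. We want v_3 with N^3 v_3 = 0 but N^2 v_3 ≠ 0; then v_{j-1} := N · v_j for j = 3, …, 2.

Pick v_3 = (2, -1, 0, 0, 0)ᵀ.
Then v_2 = N · v_3 = (12, -10, 8, 6, 14)ᵀ.
Then v_1 = N · v_2 = (-6, 2, 0, -2, 0)ᵀ.

Sanity check: (A − (2)·I) v_1 = (0, 0, 0, 0, 0)ᵀ = 0. ✓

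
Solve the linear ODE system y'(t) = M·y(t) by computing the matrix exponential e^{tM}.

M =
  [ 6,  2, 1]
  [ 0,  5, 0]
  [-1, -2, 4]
e^{tM} =
  [t*exp(5*t) + exp(5*t), 2*t*exp(5*t), t*exp(5*t)]
  [0, exp(5*t), 0]
  [-t*exp(5*t), -2*t*exp(5*t), -t*exp(5*t) + exp(5*t)]

Strategy: write M = P · J · P⁻¹ where J is a Jordan canonical form, so e^{tM} = P · e^{tJ} · P⁻¹, and e^{tJ} can be computed block-by-block.

M has Jordan form
J =
  [5, 1, 0]
  [0, 5, 0]
  [0, 0, 5]
(up to reordering of blocks).

Per-block formulas:
  For a 1×1 block at λ = 5: exp(t · [5]) = [e^(5t)].
  For a 2×2 Jordan block J_2(5): exp(t · J_2(5)) = e^(5t)·(I + t·N), where N is the 2×2 nilpotent shift.

After assembling e^{tJ} and conjugating by P, we get:

e^{tM} =
  [t*exp(5*t) + exp(5*t), 2*t*exp(5*t), t*exp(5*t)]
  [0, exp(5*t), 0]
  [-t*exp(5*t), -2*t*exp(5*t), -t*exp(5*t) + exp(5*t)]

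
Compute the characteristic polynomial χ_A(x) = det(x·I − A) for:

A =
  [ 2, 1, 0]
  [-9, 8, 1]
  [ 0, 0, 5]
x^3 - 15*x^2 + 75*x - 125

Expanding det(x·I − A) (e.g. by cofactor expansion or by noting that A is similar to its Jordan form J, which has the same characteristic polynomial as A) gives
  χ_A(x) = x^3 - 15*x^2 + 75*x - 125
which factors as (x - 5)^3. The eigenvalues (with algebraic multiplicities) are λ = 5 with multiplicity 3.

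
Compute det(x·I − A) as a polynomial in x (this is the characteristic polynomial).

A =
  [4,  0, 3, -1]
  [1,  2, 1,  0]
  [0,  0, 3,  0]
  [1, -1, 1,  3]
x^4 - 12*x^3 + 54*x^2 - 108*x + 81

Expanding det(x·I − A) (e.g. by cofactor expansion or by noting that A is similar to its Jordan form J, which has the same characteristic polynomial as A) gives
  χ_A(x) = x^4 - 12*x^3 + 54*x^2 - 108*x + 81
which factors as (x - 3)^4. The eigenvalues (with algebraic multiplicities) are λ = 3 with multiplicity 4.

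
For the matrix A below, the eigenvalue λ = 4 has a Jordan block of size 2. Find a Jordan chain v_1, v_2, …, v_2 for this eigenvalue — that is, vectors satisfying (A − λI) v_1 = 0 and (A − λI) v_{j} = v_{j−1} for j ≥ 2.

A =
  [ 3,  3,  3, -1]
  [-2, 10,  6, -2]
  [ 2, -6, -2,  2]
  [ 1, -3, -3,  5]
A Jordan chain for λ = 4 of length 2:
v_1 = (-1, -2, 2, 1)ᵀ
v_2 = (1, 0, 0, 0)ᵀ

Let N = A − (4)·I. We want v_2 with N^2 v_2 = 0 but N^1 v_2 ≠ 0; then v_{j-1} := N · v_j for j = 2, …, 2.

Pick v_2 = (1, 0, 0, 0)ᵀ.
Then v_1 = N · v_2 = (-1, -2, 2, 1)ᵀ.

Sanity check: (A − (4)·I) v_1 = (0, 0, 0, 0)ᵀ = 0. ✓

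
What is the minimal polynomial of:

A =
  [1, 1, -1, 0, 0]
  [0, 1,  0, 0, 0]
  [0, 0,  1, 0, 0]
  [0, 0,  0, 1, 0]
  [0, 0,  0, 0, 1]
x^2 - 2*x + 1

The characteristic polynomial is χ_A(x) = (x - 1)^5, so the eigenvalues are known. The minimal polynomial is
  m_A(x) = Π_λ (x − λ)^{k_λ}
where k_λ is the size of the *largest* Jordan block for λ (equivalently, the smallest k with (A − λI)^k v = 0 for every generalised eigenvector v of λ).

  λ = 1: largest Jordan block has size 2, contributing (x − 1)^2

So m_A(x) = (x - 1)^2 = x^2 - 2*x + 1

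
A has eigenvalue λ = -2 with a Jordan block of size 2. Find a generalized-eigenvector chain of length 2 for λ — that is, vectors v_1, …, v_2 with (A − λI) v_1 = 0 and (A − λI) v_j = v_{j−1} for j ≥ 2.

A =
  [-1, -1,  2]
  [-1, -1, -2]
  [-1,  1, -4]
A Jordan chain for λ = -2 of length 2:
v_1 = (1, -1, -1)ᵀ
v_2 = (1, 0, 0)ᵀ

Let N = A − (-2)·I. We want v_2 with N^2 v_2 = 0 but N^1 v_2 ≠ 0; then v_{j-1} := N · v_j for j = 2, …, 2.

Pick v_2 = (1, 0, 0)ᵀ.
Then v_1 = N · v_2 = (1, -1, -1)ᵀ.

Sanity check: (A − (-2)·I) v_1 = (0, 0, 0)ᵀ = 0. ✓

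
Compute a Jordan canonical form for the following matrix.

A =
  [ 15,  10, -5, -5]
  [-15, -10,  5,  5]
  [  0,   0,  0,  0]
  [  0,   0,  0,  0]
J_1(0) ⊕ J_1(0) ⊕ J_1(0) ⊕ J_1(5)

The characteristic polynomial is
  det(x·I − A) = x^4 - 5*x^3 = x^3*(x - 5)

Eigenvalues and multiplicities (the geometric multiplicity of λ is n − rank(A − λI), which equals the number of Jordan blocks for λ):
  λ = 0: algebraic multiplicity = 3, geometric multiplicity = 3
  λ = 5: algebraic multiplicity = 1, geometric multiplicity = 1

Determining the block sizes for each eigenvalue:
  λ = 0: gm = am = 3, so every block has size 1 → block sizes [1, 1, 1]
  λ = 5: one block (gm = 1), so the single block has size am = 1 → block sizes [1]

Assembling the blocks gives a Jordan form
J =
  [0, 0, 0, 0]
  [0, 0, 0, 0]
  [0, 0, 0, 0]
  [0, 0, 0, 5]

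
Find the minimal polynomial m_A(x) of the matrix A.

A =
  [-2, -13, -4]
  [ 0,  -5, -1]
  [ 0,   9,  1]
x^3 + 6*x^2 + 12*x + 8

The characteristic polynomial is χ_A(x) = (x + 2)^3, so the eigenvalues are known. The minimal polynomial is
  m_A(x) = Π_λ (x − λ)^{k_λ}
where k_λ is the size of the *largest* Jordan block for λ (equivalently, the smallest k with (A − λI)^k v = 0 for every generalised eigenvector v of λ).

  λ = -2: largest Jordan block has size 3, contributing (x + 2)^3

So m_A(x) = (x + 2)^3 = x^3 + 6*x^2 + 12*x + 8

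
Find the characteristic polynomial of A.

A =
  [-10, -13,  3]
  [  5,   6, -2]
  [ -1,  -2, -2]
x^3 + 6*x^2 + 12*x + 8

Expanding det(x·I − A) (e.g. by cofactor expansion or by noting that A is similar to its Jordan form J, which has the same characteristic polynomial as A) gives
  χ_A(x) = x^3 + 6*x^2 + 12*x + 8
which factors as (x + 2)^3. The eigenvalues (with algebraic multiplicities) are λ = -2 with multiplicity 3.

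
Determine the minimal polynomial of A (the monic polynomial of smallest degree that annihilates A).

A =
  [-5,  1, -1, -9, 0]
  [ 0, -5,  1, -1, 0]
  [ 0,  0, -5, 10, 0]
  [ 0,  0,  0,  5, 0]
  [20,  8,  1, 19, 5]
x^4 + 10*x^3 - 250*x - 625

The characteristic polynomial is χ_A(x) = (x - 5)^2*(x + 5)^3, so the eigenvalues are known. The minimal polynomial is
  m_A(x) = Π_λ (x − λ)^{k_λ}
where k_λ is the size of the *largest* Jordan block for λ (equivalently, the smallest k with (A − λI)^k v = 0 for every generalised eigenvector v of λ).

  λ = -5: largest Jordan block has size 3, contributing (x + 5)^3
  λ = 5: largest Jordan block has size 1, contributing (x − 5)

So m_A(x) = (x - 5)*(x + 5)^3 = x^4 + 10*x^3 - 250*x - 625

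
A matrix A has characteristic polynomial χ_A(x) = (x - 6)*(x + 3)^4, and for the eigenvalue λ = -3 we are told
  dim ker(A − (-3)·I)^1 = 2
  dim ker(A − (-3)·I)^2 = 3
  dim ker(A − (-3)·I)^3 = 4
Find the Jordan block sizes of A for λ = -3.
Block sizes for λ = -3: [3, 1]

From the dimensions of kernels of powers, the number of Jordan blocks of size at least j is d_j − d_{j−1} where d_j = dim ker(N^j) (with d_0 = 0). Computing the differences gives [2, 1, 1].
The number of blocks of size exactly k is (#blocks of size ≥ k) − (#blocks of size ≥ k + 1), so the partition is: 1 block(s) of size 1, 1 block(s) of size 3.
In nonincreasing order the block sizes are [3, 1].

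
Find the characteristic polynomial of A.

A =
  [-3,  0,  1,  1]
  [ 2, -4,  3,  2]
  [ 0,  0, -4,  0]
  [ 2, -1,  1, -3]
x^4 + 14*x^3 + 73*x^2 + 168*x + 144

Expanding det(x·I − A) (e.g. by cofactor expansion or by noting that A is similar to its Jordan form J, which has the same characteristic polynomial as A) gives
  χ_A(x) = x^4 + 14*x^3 + 73*x^2 + 168*x + 144
which factors as (x + 3)^2*(x + 4)^2. The eigenvalues (with algebraic multiplicities) are λ = -4 with multiplicity 2, λ = -3 with multiplicity 2.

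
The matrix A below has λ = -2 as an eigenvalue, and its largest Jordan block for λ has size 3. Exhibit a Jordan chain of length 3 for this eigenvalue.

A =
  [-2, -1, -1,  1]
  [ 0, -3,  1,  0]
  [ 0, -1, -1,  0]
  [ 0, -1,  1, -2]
A Jordan chain for λ = -2 of length 3:
v_1 = (1, 0, 0, 0)ᵀ
v_2 = (-1, -1, -1, -1)ᵀ
v_3 = (0, 1, 0, 0)ᵀ

Let N = A − (-2)·I. We want v_3 with N^3 v_3 = 0 but N^2 v_3 ≠ 0; then v_{j-1} := N · v_j for j = 3, …, 2.

Pick v_3 = (0, 1, 0, 0)ᵀ.
Then v_2 = N · v_3 = (-1, -1, -1, -1)ᵀ.
Then v_1 = N · v_2 = (1, 0, 0, 0)ᵀ.

Sanity check: (A − (-2)·I) v_1 = (0, 0, 0, 0)ᵀ = 0. ✓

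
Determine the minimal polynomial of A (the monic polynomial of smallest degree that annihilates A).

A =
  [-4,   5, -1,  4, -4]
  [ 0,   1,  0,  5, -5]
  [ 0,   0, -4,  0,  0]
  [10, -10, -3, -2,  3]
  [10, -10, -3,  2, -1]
x^3 + 7*x^2 + 8*x - 16

The characteristic polynomial is χ_A(x) = (x - 1)^2*(x + 4)^3, so the eigenvalues are known. The minimal polynomial is
  m_A(x) = Π_λ (x − λ)^{k_λ}
where k_λ is the size of the *largest* Jordan block for λ (equivalently, the smallest k with (A − λI)^k v = 0 for every generalised eigenvector v of λ).

  λ = -4: largest Jordan block has size 2, contributing (x + 4)^2
  λ = 1: largest Jordan block has size 1, contributing (x − 1)

So m_A(x) = (x - 1)*(x + 4)^2 = x^3 + 7*x^2 + 8*x - 16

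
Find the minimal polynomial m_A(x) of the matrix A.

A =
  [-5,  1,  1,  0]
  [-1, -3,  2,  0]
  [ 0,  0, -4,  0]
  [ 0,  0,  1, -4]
x^3 + 12*x^2 + 48*x + 64

The characteristic polynomial is χ_A(x) = (x + 4)^4, so the eigenvalues are known. The minimal polynomial is
  m_A(x) = Π_λ (x − λ)^{k_λ}
where k_λ is the size of the *largest* Jordan block for λ (equivalently, the smallest k with (A − λI)^k v = 0 for every generalised eigenvector v of λ).

  λ = -4: largest Jordan block has size 3, contributing (x + 4)^3

So m_A(x) = (x + 4)^3 = x^3 + 12*x^2 + 48*x + 64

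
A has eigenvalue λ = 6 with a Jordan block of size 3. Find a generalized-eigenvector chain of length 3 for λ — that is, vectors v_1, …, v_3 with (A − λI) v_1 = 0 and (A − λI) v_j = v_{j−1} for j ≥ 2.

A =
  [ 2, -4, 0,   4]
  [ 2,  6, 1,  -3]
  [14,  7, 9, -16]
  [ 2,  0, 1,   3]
A Jordan chain for λ = 6 of length 3:
v_1 = (0, 1, 3, 1)ᵀ
v_2 = (0, 2, 7, 2)ᵀ
v_3 = (1, -1, 0, 0)ᵀ

Let N = A − (6)·I. We want v_3 with N^3 v_3 = 0 but N^2 v_3 ≠ 0; then v_{j-1} := N · v_j for j = 3, …, 2.

Pick v_3 = (1, -1, 0, 0)ᵀ.
Then v_2 = N · v_3 = (0, 2, 7, 2)ᵀ.
Then v_1 = N · v_2 = (0, 1, 3, 1)ᵀ.

Sanity check: (A − (6)·I) v_1 = (0, 0, 0, 0)ᵀ = 0. ✓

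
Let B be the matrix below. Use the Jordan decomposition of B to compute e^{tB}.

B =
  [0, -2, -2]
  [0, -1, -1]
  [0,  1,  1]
e^{tB} =
  [1, -2*t, -2*t]
  [0, 1 - t, -t]
  [0, t, t + 1]

Strategy: write B = P · J · P⁻¹ where J is a Jordan canonical form, so e^{tB} = P · e^{tJ} · P⁻¹, and e^{tJ} can be computed block-by-block.

B has Jordan form
J =
  [0, 1, 0]
  [0, 0, 0]
  [0, 0, 0]
(up to reordering of blocks).

Per-block formulas:
  For a 2×2 Jordan block J_2(0): exp(t · J_2(0)) = e^(0t)·(I + t·N), where N is the 2×2 nilpotent shift.
  For a 1×1 block at λ = 0: exp(t · [0]) = [e^(0t)].

After assembling e^{tJ} and conjugating by P, we get:

e^{tB} =
  [1, -2*t, -2*t]
  [0, 1 - t, -t]
  [0, t, t + 1]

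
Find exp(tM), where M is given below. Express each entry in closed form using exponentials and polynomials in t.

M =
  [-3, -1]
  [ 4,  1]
e^{tM} =
  [-2*t*exp(-t) + exp(-t), -t*exp(-t)]
  [4*t*exp(-t), 2*t*exp(-t) + exp(-t)]

Strategy: write M = P · J · P⁻¹ where J is a Jordan canonical form, so e^{tM} = P · e^{tJ} · P⁻¹, and e^{tJ} can be computed block-by-block.

M has Jordan form
J =
  [-1,  1]
  [ 0, -1]
(up to reordering of blocks).

Per-block formulas:
  For a 2×2 Jordan block J_2(-1): exp(t · J_2(-1)) = e^(-1t)·(I + t·N), where N is the 2×2 nilpotent shift.

After assembling e^{tJ} and conjugating by P, we get:

e^{tM} =
  [-2*t*exp(-t) + exp(-t), -t*exp(-t)]
  [4*t*exp(-t), 2*t*exp(-t) + exp(-t)]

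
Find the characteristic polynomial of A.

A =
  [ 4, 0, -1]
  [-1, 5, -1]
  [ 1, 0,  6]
x^3 - 15*x^2 + 75*x - 125

Expanding det(x·I − A) (e.g. by cofactor expansion or by noting that A is similar to its Jordan form J, which has the same characteristic polynomial as A) gives
  χ_A(x) = x^3 - 15*x^2 + 75*x - 125
which factors as (x - 5)^3. The eigenvalues (with algebraic multiplicities) are λ = 5 with multiplicity 3.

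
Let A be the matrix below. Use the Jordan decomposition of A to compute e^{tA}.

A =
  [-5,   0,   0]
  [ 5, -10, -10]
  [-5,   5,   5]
e^{tA} =
  [exp(-5*t), 0, 0]
  [1 - exp(-5*t), -1 + 2*exp(-5*t), -2 + 2*exp(-5*t)]
  [-1 + exp(-5*t), 1 - exp(-5*t), 2 - exp(-5*t)]

Strategy: write A = P · J · P⁻¹ where J is a Jordan canonical form, so e^{tA} = P · e^{tJ} · P⁻¹, and e^{tJ} can be computed block-by-block.

A has Jordan form
J =
  [-5,  0, 0]
  [ 0, -5, 0]
  [ 0,  0, 0]
(up to reordering of blocks).

Per-block formulas:
  For a 1×1 block at λ = 0: exp(t · [0]) = [e^(0t)].
  For a 1×1 block at λ = -5: exp(t · [-5]) = [e^(-5t)].

After assembling e^{tJ} and conjugating by P, we get:

e^{tA} =
  [exp(-5*t), 0, 0]
  [1 - exp(-5*t), -1 + 2*exp(-5*t), -2 + 2*exp(-5*t)]
  [-1 + exp(-5*t), 1 - exp(-5*t), 2 - exp(-5*t)]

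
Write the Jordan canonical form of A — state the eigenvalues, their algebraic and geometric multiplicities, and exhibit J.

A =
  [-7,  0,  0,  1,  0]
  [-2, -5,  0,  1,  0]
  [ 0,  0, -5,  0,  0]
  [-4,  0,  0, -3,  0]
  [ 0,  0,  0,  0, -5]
J_2(-5) ⊕ J_1(-5) ⊕ J_1(-5) ⊕ J_1(-5)

The characteristic polynomial is
  det(x·I − A) = x^5 + 25*x^4 + 250*x^3 + 1250*x^2 + 3125*x + 3125 = (x + 5)^5

Eigenvalues and multiplicities (the geometric multiplicity of λ is n − rank(A − λI), which equals the number of Jordan blocks for λ):
  λ = -5: algebraic multiplicity = 5, geometric multiplicity = 4

Determining the block sizes for each eigenvalue:
  λ = -5: 4 blocks summing to 5 forces exactly one block of size 2 and the rest size 1 → block sizes [2, 1, 1, 1]

Assembling the blocks gives a Jordan form
J =
  [-5,  1,  0,  0,  0]
  [ 0, -5,  0,  0,  0]
  [ 0,  0, -5,  0,  0]
  [ 0,  0,  0, -5,  0]
  [ 0,  0,  0,  0, -5]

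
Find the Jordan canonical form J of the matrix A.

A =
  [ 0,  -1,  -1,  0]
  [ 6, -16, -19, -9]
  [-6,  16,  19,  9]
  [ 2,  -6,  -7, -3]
J_2(0) ⊕ J_2(0)

The characteristic polynomial is
  det(x·I − A) = x^4

Eigenvalues and multiplicities (the geometric multiplicity of λ is n − rank(A − λI), which equals the number of Jordan blocks for λ):
  λ = 0: algebraic multiplicity = 4, geometric multiplicity = 2

Determining the block sizes for each eigenvalue:
  λ = 0: with am = 4 and gm = 2, the partition is not yet determined (e.g. several partitions of 4 into 2 parts exist). Let N = A − (0)·I. Computing rank(N^1) = 2, rank(N^2) = 0; the number of blocks of size ≥ j is rank(N^{j−1}) − rank(N^j), giving [2, 2]. So we have 2 block(s) of size 2 → block sizes [2, 2]

Assembling the blocks gives a Jordan form
J =
  [0, 1, 0, 0]
  [0, 0, 0, 0]
  [0, 0, 0, 1]
  [0, 0, 0, 0]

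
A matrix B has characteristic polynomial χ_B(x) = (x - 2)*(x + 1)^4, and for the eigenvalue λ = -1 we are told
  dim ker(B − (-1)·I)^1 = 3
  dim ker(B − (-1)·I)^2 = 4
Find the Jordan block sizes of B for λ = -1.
Block sizes for λ = -1: [2, 1, 1]

From the dimensions of kernels of powers, the number of Jordan blocks of size at least j is d_j − d_{j−1} where d_j = dim ker(N^j) (with d_0 = 0). Computing the differences gives [3, 1].
The number of blocks of size exactly k is (#blocks of size ≥ k) − (#blocks of size ≥ k + 1), so the partition is: 2 block(s) of size 1, 1 block(s) of size 2.
In nonincreasing order the block sizes are [2, 1, 1].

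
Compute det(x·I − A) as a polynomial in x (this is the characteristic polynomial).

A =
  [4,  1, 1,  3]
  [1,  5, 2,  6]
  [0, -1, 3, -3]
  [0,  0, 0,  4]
x^4 - 16*x^3 + 96*x^2 - 256*x + 256

Expanding det(x·I − A) (e.g. by cofactor expansion or by noting that A is similar to its Jordan form J, which has the same characteristic polynomial as A) gives
  χ_A(x) = x^4 - 16*x^3 + 96*x^2 - 256*x + 256
which factors as (x - 4)^4. The eigenvalues (with algebraic multiplicities) are λ = 4 with multiplicity 4.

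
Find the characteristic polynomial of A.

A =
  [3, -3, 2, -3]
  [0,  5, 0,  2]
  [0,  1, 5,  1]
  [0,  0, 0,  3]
x^4 - 16*x^3 + 94*x^2 - 240*x + 225

Expanding det(x·I − A) (e.g. by cofactor expansion or by noting that A is similar to its Jordan form J, which has the same characteristic polynomial as A) gives
  χ_A(x) = x^4 - 16*x^3 + 94*x^2 - 240*x + 225
which factors as (x - 5)^2*(x - 3)^2. The eigenvalues (with algebraic multiplicities) are λ = 3 with multiplicity 2, λ = 5 with multiplicity 2.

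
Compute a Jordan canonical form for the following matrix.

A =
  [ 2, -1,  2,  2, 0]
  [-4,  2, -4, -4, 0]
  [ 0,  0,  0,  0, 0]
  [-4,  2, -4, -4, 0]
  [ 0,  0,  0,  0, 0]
J_2(0) ⊕ J_1(0) ⊕ J_1(0) ⊕ J_1(0)

The characteristic polynomial is
  det(x·I − A) = x^5

Eigenvalues and multiplicities (the geometric multiplicity of λ is n − rank(A − λI), which equals the number of Jordan blocks for λ):
  λ = 0: algebraic multiplicity = 5, geometric multiplicity = 4

Determining the block sizes for each eigenvalue:
  λ = 0: 4 blocks summing to 5 forces exactly one block of size 2 and the rest size 1 → block sizes [2, 1, 1, 1]

Assembling the blocks gives a Jordan form
J =
  [0, 1, 0, 0, 0]
  [0, 0, 0, 0, 0]
  [0, 0, 0, 0, 0]
  [0, 0, 0, 0, 0]
  [0, 0, 0, 0, 0]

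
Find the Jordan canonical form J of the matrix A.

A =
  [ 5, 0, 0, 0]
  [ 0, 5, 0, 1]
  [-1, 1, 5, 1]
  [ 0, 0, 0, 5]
J_3(5) ⊕ J_1(5)

The characteristic polynomial is
  det(x·I − A) = x^4 - 20*x^3 + 150*x^2 - 500*x + 625 = (x - 5)^4

Eigenvalues and multiplicities (the geometric multiplicity of λ is n − rank(A − λI), which equals the number of Jordan blocks for λ):
  λ = 5: algebraic multiplicity = 4, geometric multiplicity = 2

Determining the block sizes for each eigenvalue:
  λ = 5: with am = 4 and gm = 2, the partition is not yet determined (e.g. several partitions of 4 into 2 parts exist). Let N = A − (5)·I. Computing rank(N^1) = 2, rank(N^2) = 1, rank(N^3) = 0; the number of blocks of size ≥ j is rank(N^{j−1}) − rank(N^j), giving [2, 1, 1]. So we have 1 block(s) of size 3, 1 block(s) of size 1 → block sizes [3, 1]

Assembling the blocks gives a Jordan form
J =
  [5, 1, 0, 0]
  [0, 5, 1, 0]
  [0, 0, 5, 0]
  [0, 0, 0, 5]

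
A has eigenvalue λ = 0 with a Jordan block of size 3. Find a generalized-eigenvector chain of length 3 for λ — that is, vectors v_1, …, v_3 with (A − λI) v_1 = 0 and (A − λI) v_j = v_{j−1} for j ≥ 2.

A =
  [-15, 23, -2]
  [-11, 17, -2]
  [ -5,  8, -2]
A Jordan chain for λ = 0 of length 3:
v_1 = (-18, -12, -3)ᵀ
v_2 = (-15, -11, -5)ᵀ
v_3 = (1, 0, 0)ᵀ

Let N = A − (0)·I. We want v_3 with N^3 v_3 = 0 but N^2 v_3 ≠ 0; then v_{j-1} := N · v_j for j = 3, …, 2.

Pick v_3 = (1, 0, 0)ᵀ.
Then v_2 = N · v_3 = (-15, -11, -5)ᵀ.
Then v_1 = N · v_2 = (-18, -12, -3)ᵀ.

Sanity check: (A − (0)·I) v_1 = (0, 0, 0)ᵀ = 0. ✓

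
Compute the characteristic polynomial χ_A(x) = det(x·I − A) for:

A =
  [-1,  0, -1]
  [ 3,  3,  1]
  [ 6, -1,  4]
x^3 - 6*x^2 + 12*x - 8

Expanding det(x·I − A) (e.g. by cofactor expansion or by noting that A is similar to its Jordan form J, which has the same characteristic polynomial as A) gives
  χ_A(x) = x^3 - 6*x^2 + 12*x - 8
which factors as (x - 2)^3. The eigenvalues (with algebraic multiplicities) are λ = 2 with multiplicity 3.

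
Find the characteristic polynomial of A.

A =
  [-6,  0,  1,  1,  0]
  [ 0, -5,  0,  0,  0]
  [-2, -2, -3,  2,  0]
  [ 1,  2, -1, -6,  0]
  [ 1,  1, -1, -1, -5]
x^5 + 25*x^4 + 250*x^3 + 1250*x^2 + 3125*x + 3125

Expanding det(x·I − A) (e.g. by cofactor expansion or by noting that A is similar to its Jordan form J, which has the same characteristic polynomial as A) gives
  χ_A(x) = x^5 + 25*x^4 + 250*x^3 + 1250*x^2 + 3125*x + 3125
which factors as (x + 5)^5. The eigenvalues (with algebraic multiplicities) are λ = -5 with multiplicity 5.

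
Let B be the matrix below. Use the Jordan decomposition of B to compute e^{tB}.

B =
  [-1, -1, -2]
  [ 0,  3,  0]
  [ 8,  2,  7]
e^{tB} =
  [-4*t*exp(3*t) + exp(3*t), -t*exp(3*t), -2*t*exp(3*t)]
  [0, exp(3*t), 0]
  [8*t*exp(3*t), 2*t*exp(3*t), 4*t*exp(3*t) + exp(3*t)]

Strategy: write B = P · J · P⁻¹ where J is a Jordan canonical form, so e^{tB} = P · e^{tJ} · P⁻¹, and e^{tJ} can be computed block-by-block.

B has Jordan form
J =
  [3, 1, 0]
  [0, 3, 0]
  [0, 0, 3]
(up to reordering of blocks).

Per-block formulas:
  For a 2×2 Jordan block J_2(3): exp(t · J_2(3)) = e^(3t)·(I + t·N), where N is the 2×2 nilpotent shift.
  For a 1×1 block at λ = 3: exp(t · [3]) = [e^(3t)].

After assembling e^{tJ} and conjugating by P, we get:

e^{tB} =
  [-4*t*exp(3*t) + exp(3*t), -t*exp(3*t), -2*t*exp(3*t)]
  [0, exp(3*t), 0]
  [8*t*exp(3*t), 2*t*exp(3*t), 4*t*exp(3*t) + exp(3*t)]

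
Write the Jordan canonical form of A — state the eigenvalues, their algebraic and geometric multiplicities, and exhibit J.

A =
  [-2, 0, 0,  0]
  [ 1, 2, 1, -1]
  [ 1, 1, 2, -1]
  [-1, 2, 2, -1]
J_1(-2) ⊕ J_2(1) ⊕ J_1(1)

The characteristic polynomial is
  det(x·I − A) = x^4 - x^3 - 3*x^2 + 5*x - 2 = (x - 1)^3*(x + 2)

Eigenvalues and multiplicities (the geometric multiplicity of λ is n − rank(A − λI), which equals the number of Jordan blocks for λ):
  λ = -2: algebraic multiplicity = 1, geometric multiplicity = 1
  λ = 1: algebraic multiplicity = 3, geometric multiplicity = 2

Determining the block sizes for each eigenvalue:
  λ = -2: one block (gm = 1), so the single block has size am = 1 → block sizes [1]
  λ = 1: 2 blocks summing to 3 forces exactly one block of size 2 and the rest size 1 → block sizes [2, 1]

Assembling the blocks gives a Jordan form
J =
  [-2, 0, 0, 0]
  [ 0, 1, 1, 0]
  [ 0, 0, 1, 0]
  [ 0, 0, 0, 1]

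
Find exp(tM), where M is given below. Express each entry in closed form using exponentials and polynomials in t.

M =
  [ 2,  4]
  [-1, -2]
e^{tM} =
  [2*t + 1, 4*t]
  [-t, 1 - 2*t]

Strategy: write M = P · J · P⁻¹ where J is a Jordan canonical form, so e^{tM} = P · e^{tJ} · P⁻¹, and e^{tJ} can be computed block-by-block.

M has Jordan form
J =
  [0, 1]
  [0, 0]
(up to reordering of blocks).

Per-block formulas:
  For a 2×2 Jordan block J_2(0): exp(t · J_2(0)) = e^(0t)·(I + t·N), where N is the 2×2 nilpotent shift.

After assembling e^{tJ} and conjugating by P, we get:

e^{tM} =
  [2*t + 1, 4*t]
  [-t, 1 - 2*t]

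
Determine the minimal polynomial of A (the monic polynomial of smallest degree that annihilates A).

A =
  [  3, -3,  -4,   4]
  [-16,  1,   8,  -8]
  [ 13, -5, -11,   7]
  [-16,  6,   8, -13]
x^3 + 15*x^2 + 75*x + 125

The characteristic polynomial is χ_A(x) = (x + 5)^4, so the eigenvalues are known. The minimal polynomial is
  m_A(x) = Π_λ (x − λ)^{k_λ}
where k_λ is the size of the *largest* Jordan block for λ (equivalently, the smallest k with (A − λI)^k v = 0 for every generalised eigenvector v of λ).

  λ = -5: largest Jordan block has size 3, contributing (x + 5)^3

So m_A(x) = (x + 5)^3 = x^3 + 15*x^2 + 75*x + 125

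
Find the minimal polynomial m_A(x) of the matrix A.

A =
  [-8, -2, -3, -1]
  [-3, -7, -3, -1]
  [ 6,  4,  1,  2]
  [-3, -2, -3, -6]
x^2 + 10*x + 25

The characteristic polynomial is χ_A(x) = (x + 5)^4, so the eigenvalues are known. The minimal polynomial is
  m_A(x) = Π_λ (x − λ)^{k_λ}
where k_λ is the size of the *largest* Jordan block for λ (equivalently, the smallest k with (A − λI)^k v = 0 for every generalised eigenvector v of λ).

  λ = -5: largest Jordan block has size 2, contributing (x + 5)^2

So m_A(x) = (x + 5)^2 = x^2 + 10*x + 25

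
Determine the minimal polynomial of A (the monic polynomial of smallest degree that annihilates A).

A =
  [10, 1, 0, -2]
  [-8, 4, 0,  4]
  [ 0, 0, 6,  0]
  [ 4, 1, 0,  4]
x^2 - 12*x + 36

The characteristic polynomial is χ_A(x) = (x - 6)^4, so the eigenvalues are known. The minimal polynomial is
  m_A(x) = Π_λ (x − λ)^{k_λ}
where k_λ is the size of the *largest* Jordan block for λ (equivalently, the smallest k with (A − λI)^k v = 0 for every generalised eigenvector v of λ).

  λ = 6: largest Jordan block has size 2, contributing (x − 6)^2

So m_A(x) = (x - 6)^2 = x^2 - 12*x + 36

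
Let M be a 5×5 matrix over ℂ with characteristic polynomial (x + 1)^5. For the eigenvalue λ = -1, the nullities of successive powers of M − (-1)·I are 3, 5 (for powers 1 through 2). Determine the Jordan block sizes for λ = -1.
Block sizes for λ = -1: [2, 2, 1]

From the dimensions of kernels of powers, the number of Jordan blocks of size at least j is d_j − d_{j−1} where d_j = dim ker(N^j) (with d_0 = 0). Computing the differences gives [3, 2].
The number of blocks of size exactly k is (#blocks of size ≥ k) − (#blocks of size ≥ k + 1), so the partition is: 1 block(s) of size 1, 2 block(s) of size 2.
In nonincreasing order the block sizes are [2, 2, 1].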